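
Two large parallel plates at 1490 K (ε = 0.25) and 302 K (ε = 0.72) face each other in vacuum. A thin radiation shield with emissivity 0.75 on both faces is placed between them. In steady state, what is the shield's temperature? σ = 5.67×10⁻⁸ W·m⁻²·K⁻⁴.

In steady state the net flux on the hot side equals that on the cold side.
σ(T₁⁴−T_s⁴)/D₁ = σ(T_s⁴−T₂⁴)/D₂, with D₁ = 1/ε₁+1/ε_s−1 = 4.333, D₂ = 1/ε_s+1/ε₂−1 = 1.722.
Solve for T_s⁴: T_s⁴ = (D₂·T₁⁴ + D₁·T₂⁴)/(D₁+D₂) = 1.408×10¹² K⁴.

T_s ≈ 1090 K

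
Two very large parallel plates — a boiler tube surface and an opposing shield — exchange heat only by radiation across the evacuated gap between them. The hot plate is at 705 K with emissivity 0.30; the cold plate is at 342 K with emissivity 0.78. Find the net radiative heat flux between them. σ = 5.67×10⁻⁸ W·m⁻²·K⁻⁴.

For two infinite grey parallel plates, q = σ(T₁⁴ − T₂⁴)/(1/ε₁ + 1/ε₂ − 1).
T₁⁴ − T₂⁴ = 2.470×10¹¹ − 1.368×10¹⁰ = 2.334×10¹¹ K⁴.
1/ε₁ + 1/ε₂ − 1 = 3.333 + 1.282 − 1 = 3.615.
q = 5.67×10⁻⁸ × 2.334×10¹¹ / 3.615.

q ≈ 3660 W/m²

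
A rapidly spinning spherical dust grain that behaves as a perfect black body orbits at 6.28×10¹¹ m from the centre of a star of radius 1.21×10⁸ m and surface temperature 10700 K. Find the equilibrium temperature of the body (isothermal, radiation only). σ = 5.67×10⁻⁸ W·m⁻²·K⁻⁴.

The star's surface emits σT_*⁴; at distance d the flux is S = σT_*⁴(R_*/d)².
S = 5.67×10⁻⁸·(10700)⁴·(1.21×10⁸/6.28×10¹¹)² = 27.59 W/m².
For an isothermal sphere T⁴ = (1−a)S/(4σ) = 1.217×10⁸ K⁴.

T ≈ 105 K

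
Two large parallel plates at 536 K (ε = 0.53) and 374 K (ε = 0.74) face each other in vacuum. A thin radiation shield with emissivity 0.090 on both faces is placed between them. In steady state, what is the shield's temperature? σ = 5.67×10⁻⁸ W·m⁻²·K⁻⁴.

In steady state the net flux on the hot side equals that on the cold side.
σ(T₁⁴−T_s⁴)/D₁ = σ(T_s⁴−T₂⁴)/D₂, with D₁ = 1/ε₁+1/ε_s−1 = 12.00, D₂ = 1/ε_s+1/ε₂−1 = 11.46.
Solve for T_s⁴: T_s⁴ = (D₂·T₁⁴ + D₁·T₂⁴)/(D₁+D₂) = 5.033×10¹⁰ K⁴.

T_s ≈ 474 K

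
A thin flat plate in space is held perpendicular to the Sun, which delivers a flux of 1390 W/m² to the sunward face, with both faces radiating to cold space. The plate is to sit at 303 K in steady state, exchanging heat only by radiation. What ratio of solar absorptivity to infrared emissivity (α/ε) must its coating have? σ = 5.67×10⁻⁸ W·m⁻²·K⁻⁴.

Balance: αS·A = εσ·2A·T⁴ ⇒ α/ε = 2σT⁴/S.
α/ε = 2·5.67×10⁻⁸·(303)⁴/1390 = 2·5.67×10⁻⁸·8.429×10⁹/1390.

α/ε ≈ 0.688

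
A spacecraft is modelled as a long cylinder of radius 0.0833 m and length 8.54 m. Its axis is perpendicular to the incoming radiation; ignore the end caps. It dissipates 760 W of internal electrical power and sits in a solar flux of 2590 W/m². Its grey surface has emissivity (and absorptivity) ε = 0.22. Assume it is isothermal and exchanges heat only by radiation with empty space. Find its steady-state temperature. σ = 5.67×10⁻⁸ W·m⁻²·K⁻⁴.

At steady state, absorbed solar power + internal power = radiated power.
Absorbed: α·S·A_cross = 0.22·2590·1.423 = 810.7 W (cross-section 2rL).
Total input = 810.7 + 760 = 1571 W.
Radiated: εσ·A_surf·T⁴ with A_surf = 2πrL = 4.470 m².
T⁴ = 1571/(0.22·5.67×10⁻⁸·4.470) = 2.817×10¹⁰ K⁴.

T ≈ 410 K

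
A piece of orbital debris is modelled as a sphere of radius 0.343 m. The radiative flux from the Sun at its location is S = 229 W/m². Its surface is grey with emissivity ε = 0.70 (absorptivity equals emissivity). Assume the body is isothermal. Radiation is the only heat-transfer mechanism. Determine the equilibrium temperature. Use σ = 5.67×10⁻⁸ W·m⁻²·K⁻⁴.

At equilibrium, absorbed power = emitted power.
Absorbing cross-section = πr² = 0.3696 m²; emitting surface = 4πr² = 1.478 m² (ratio 4).
εS·A_cross = εσ·A_surf·T⁴  ⇒  T⁴ = S/(4σ)   (ε cancels).
T⁴ = 229/(4·5.67×10⁻⁸) = 1.010×10⁹ K⁴.
T = (1.010×10⁹)^(1/4).

T ≈ 178 K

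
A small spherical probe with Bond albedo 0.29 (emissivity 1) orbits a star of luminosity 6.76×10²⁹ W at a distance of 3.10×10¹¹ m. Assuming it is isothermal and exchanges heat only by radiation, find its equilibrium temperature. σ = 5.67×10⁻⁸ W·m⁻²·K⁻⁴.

T ≈ 1150 K

First find the stellar flux at distance d: S = L/(4πd²) = 6.76×10²⁹/(4π·(3.10×10¹¹)²) = 5.598×10⁵ W/m².
For an isothermal sphere, absorbed (1−a)S·πr² = emitted σ·4πr²·T⁴, so T⁴ = (1−a)S/(4σ).
T⁴ = 0.710·5.598×10⁵/(4·5.67×10⁻⁸) = 1.752×10¹² K⁴.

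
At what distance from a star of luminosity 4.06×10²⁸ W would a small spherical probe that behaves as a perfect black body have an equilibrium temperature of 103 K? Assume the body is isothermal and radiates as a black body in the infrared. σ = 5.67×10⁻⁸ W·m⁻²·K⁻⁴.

d ≈ 1.13×10¹³ m

For an isothermal black-emitting sphere, (1−a)S·πr² = σ·4πr²·T⁴ ⇒ S = 4σT⁴/(1−a).
S = 4·5.67×10⁻⁸·(103)⁴/1.00 = 25.53 W/m².
Flux falls as S = L/(4πd²), so d = √(L/(4πS)) = √(4.06×10²⁸/(4π·25.53)).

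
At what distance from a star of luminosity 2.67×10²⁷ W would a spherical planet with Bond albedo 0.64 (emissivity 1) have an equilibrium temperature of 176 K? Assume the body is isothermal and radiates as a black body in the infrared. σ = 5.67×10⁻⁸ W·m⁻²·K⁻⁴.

For an isothermal black-emitting sphere, (1−a)S·πr² = σ·4πr²·T⁴ ⇒ S = 4σT⁴/(1−a).
S = 4·5.67×10⁻⁸·(176)⁴/0.360 = 604.5 W/m².
Flux falls as S = L/(4πd²), so d = √(L/(4πS)) = √(2.67×10²⁷/(4π·604.5)).

d ≈ 5.93×10¹¹ m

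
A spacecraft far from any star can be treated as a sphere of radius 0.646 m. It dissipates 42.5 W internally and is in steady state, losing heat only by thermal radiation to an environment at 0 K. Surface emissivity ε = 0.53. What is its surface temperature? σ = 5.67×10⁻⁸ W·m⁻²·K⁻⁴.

T ≈ 128 K

Steady state: internal power = radiated power, P = εσA T⁴.
Radiating area A = 4πr² = 5.244 m².
T⁴ = P/(εσA) = 42.5/(0.53·5.67×10⁻⁸·5.244) = 2.697×10⁸ K⁴.
T = (2.697×10⁸)^(1/4).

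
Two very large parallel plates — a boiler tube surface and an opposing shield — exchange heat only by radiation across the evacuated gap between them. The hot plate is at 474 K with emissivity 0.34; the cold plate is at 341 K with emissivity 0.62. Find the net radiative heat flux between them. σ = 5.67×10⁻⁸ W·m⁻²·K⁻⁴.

For two infinite grey parallel plates, q = σ(T₁⁴ − T₂⁴)/(1/ε₁ + 1/ε₂ − 1).
T₁⁴ − T₂⁴ = 5.048×10¹⁰ − 1.352×10¹⁰ = 3.696×10¹⁰ K⁴.
1/ε₁ + 1/ε₂ − 1 = 2.941 + 1.613 − 1 = 3.554.
q = 5.67×10⁻⁸ × 3.696×10¹⁰ / 3.554.

q ≈ 590 W/m²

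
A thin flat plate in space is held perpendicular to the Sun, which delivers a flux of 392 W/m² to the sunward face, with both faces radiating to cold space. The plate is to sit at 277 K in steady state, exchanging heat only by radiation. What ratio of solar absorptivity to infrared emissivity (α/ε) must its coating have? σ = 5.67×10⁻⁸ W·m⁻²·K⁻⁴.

Balance: αS·A = εσ·2A·T⁴ ⇒ α/ε = 2σT⁴/S.
α/ε = 2·5.67×10⁻⁸·(277)⁴/392 = 2·5.67×10⁻⁸·5.887×10⁹/392.

α/ε ≈ 1.70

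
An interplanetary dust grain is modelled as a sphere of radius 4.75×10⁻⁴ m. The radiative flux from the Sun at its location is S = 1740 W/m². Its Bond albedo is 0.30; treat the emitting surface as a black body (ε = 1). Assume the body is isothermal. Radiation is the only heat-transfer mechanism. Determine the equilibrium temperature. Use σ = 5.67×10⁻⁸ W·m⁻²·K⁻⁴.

T ≈ 271 K

At equilibrium, absorbed power = emitted power.
Absorbing cross-section = πr² = 7.088×10⁻⁷ m²; emitting surface = 4πr² = 2.835×10⁻⁶ m² (ratio 4).
(1−a)S·A_cross = εσ·A_surf·T⁴  ⇒  T⁴ = (1−a)S/(4σ).
T⁴ = 0.700·1740/(4·5.67×10⁻⁸) = 5.370×10⁹ K⁴.
T = (5.370×10⁹)^(1/4).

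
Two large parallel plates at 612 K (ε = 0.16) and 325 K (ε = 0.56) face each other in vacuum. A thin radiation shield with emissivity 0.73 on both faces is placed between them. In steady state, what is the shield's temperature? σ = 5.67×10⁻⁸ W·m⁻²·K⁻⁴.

In steady state the net flux on the hot side equals that on the cold side.
σ(T₁⁴−T_s⁴)/D₁ = σ(T_s⁴−T₂⁴)/D₂, with D₁ = 1/ε₁+1/ε_s−1 = 6.620, D₂ = 1/ε_s+1/ε₂−1 = 2.156.
Solve for T_s⁴: T_s⁴ = (D₂·T₁⁴ + D₁·T₂⁴)/(D₁+D₂) = 4.287×10¹⁰ K⁴.

T_s ≈ 455 K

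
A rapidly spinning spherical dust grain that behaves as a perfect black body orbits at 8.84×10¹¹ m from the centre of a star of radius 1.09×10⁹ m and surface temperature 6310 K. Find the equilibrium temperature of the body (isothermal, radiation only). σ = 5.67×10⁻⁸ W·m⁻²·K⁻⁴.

The star's surface emits σT_*⁴; at distance d the flux is S = σT_*⁴(R_*/d)².
S = 5.67×10⁻⁸·(6310)⁴·(1.09×10⁹/8.84×10¹¹)² = 136.7 W/m².
For an isothermal sphere T⁴ = (1−a)S/(4σ) = 6.026×10⁸ K⁴.

T ≈ 157 K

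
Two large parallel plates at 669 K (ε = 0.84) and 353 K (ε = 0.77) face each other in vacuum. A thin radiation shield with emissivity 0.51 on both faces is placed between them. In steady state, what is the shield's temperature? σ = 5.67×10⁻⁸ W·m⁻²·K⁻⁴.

In steady state the net flux on the hot side equals that on the cold side.
σ(T₁⁴−T_s⁴)/D₁ = σ(T_s⁴−T₂⁴)/D₂, with D₁ = 1/ε₁+1/ε_s−1 = 2.151, D₂ = 1/ε_s+1/ε₂−1 = 2.259.
Solve for T_s⁴: T_s⁴ = (D₂·T₁⁴ + D₁·T₂⁴)/(D₁+D₂) = 1.102×10¹¹ K⁴.

T_s ≈ 576 K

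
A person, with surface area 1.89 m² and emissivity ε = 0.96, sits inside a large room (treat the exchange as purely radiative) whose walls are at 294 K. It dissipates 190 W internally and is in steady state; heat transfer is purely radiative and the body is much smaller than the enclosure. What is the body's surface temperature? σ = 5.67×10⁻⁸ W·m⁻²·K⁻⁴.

T ≈ 311 K

For a small grey body in a large enclosure, net radiated power = εσA(T⁴ − T_w⁴).
Steady state: P = εσA(T⁴ − T_w⁴) with A = 1.89 m².
T⁴ = P/(εσA) + T_w⁴ = 190/(0.96·5.67×10⁻⁸·1.890) + (294)⁴
    = 1.847×10⁹ + 7.471×10⁹ = 9.318×10⁹ K⁴.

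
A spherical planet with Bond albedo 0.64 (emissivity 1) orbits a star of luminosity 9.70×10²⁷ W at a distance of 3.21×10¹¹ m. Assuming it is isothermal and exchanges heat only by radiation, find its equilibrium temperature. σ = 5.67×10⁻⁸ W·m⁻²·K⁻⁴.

First find the stellar flux at distance d: S = L/(4πd²) = 9.70×10²⁷/(4π·(3.21×10¹¹)²) = 7491 W/m².
For an isothermal sphere, absorbed (1−a)S·πr² = emitted σ·4πr²·T⁴, so T⁴ = (1−a)S/(4σ).
T⁴ = 0.360·7491/(4·5.67×10⁻⁸) = 1.189×10¹⁰ K⁴.

T ≈ 330 K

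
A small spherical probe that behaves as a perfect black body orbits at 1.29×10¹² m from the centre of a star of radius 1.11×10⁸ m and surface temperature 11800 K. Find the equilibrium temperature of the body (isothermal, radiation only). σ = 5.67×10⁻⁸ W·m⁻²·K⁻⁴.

The star's surface emits σT_*⁴; at distance d the flux is S = σT_*⁴(R_*/d)².
S = 5.67×10⁻⁸·(11800)⁴·(1.11×10⁸/1.29×10¹²)² = 8.139 W/m².
For an isothermal sphere T⁴ = (1−a)S/(4σ) = 3.589×10⁷ K⁴.

T ≈ 77.4 K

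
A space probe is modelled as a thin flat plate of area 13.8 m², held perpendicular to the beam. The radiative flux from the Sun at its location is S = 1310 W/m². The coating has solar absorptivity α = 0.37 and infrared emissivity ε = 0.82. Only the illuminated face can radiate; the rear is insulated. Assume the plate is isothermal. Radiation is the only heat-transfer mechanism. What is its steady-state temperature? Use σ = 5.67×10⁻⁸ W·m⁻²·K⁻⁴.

At equilibrium, absorbed power = emitted power.
Absorbing cross-section = A = 13.80 m²; emitting surface = A = 13.80 m² (ratio 1).
αS·A_cross = εσ·A_surf·T⁴  ⇒  T⁴ = αS/(ε·1σ).
T⁴ = 0.370·1310/(0.82·1·5.67×10⁻⁸) = 1.043×10¹⁰ K⁴.
T = (1.043×10¹⁰)^(1/4).

T ≈ 320 K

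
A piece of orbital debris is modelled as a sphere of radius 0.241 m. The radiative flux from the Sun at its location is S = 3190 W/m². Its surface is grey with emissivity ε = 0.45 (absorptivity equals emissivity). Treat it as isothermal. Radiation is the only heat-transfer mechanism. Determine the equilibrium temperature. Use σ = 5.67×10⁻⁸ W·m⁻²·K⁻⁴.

T ≈ 344 K

At equilibrium, absorbed power = emitted power.
Absorbing cross-section = πr² = 0.1825 m²; emitting surface = 4πr² = 0.7299 m² (ratio 4).
εS·A_cross = εσ·A_surf·T⁴  ⇒  T⁴ = S/(4σ)   (ε cancels).
T⁴ = 3190/(4·5.67×10⁻⁸) = 1.407×10¹⁰ K⁴.
T = (1.407×10¹⁰)^(1/4).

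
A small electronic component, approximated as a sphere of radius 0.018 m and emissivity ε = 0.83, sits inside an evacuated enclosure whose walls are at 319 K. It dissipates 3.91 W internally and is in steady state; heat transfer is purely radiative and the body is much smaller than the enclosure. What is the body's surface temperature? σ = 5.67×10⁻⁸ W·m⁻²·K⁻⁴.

For a small grey body in a large enclosure, net radiated power = εσA(T⁴ − T_w⁴).
Steady state: P = εσA(T⁴ − T_w⁴) with A = 4πr² = 0.004072 m².
T⁴ = P/(εσA) + T_w⁴ = 3.91/(0.83·5.67×10⁻⁸·0.004072) + (319)⁴
    = 2.041×10¹⁰ + 1.036×10¹⁰ = 3.076×10¹⁰ K⁴.

T ≈ 419 K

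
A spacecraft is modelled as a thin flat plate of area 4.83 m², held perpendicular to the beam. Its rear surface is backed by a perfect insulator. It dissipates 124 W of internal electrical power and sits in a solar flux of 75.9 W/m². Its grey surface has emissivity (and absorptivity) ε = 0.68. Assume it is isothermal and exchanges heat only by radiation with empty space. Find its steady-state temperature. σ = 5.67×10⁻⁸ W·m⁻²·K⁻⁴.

At steady state, absorbed solar power + internal power = radiated power.
Absorbed: α·S·A_cross = 0.68·75.9·4.830 = 249.3 W (cross-section A).
Total input = 249.3 + 124 = 373.3 W.
Radiated: εσ·A_surf·T⁴ with A_surf = A = 4.830 m².
T⁴ = 373.3/(0.68·5.67×10⁻⁸·4.830) = 2.004×10⁹ K⁴.

T ≈ 212 K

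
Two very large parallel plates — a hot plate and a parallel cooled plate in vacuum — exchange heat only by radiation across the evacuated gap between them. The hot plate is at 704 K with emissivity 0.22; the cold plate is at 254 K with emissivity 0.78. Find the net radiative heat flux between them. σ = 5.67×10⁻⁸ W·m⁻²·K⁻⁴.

q ≈ 2840 W/m²

For two infinite grey parallel plates, q = σ(T₁⁴ − T₂⁴)/(1/ε₁ + 1/ε₂ − 1).
T₁⁴ − T₂⁴ = 2.456×10¹¹ − 4.162×10⁹ = 2.415×10¹¹ K⁴.
1/ε₁ + 1/ε₂ − 1 = 4.545 + 1.282 − 1 = 4.828.
q = 5.67×10⁻⁸ × 2.415×10¹¹ / 4.828.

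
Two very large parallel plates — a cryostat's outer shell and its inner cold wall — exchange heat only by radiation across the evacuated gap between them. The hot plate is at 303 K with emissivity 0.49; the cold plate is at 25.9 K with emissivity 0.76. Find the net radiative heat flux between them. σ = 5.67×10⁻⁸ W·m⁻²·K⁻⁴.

For two infinite grey parallel plates, q = σ(T₁⁴ − T₂⁴)/(1/ε₁ + 1/ε₂ − 1).
T₁⁴ − T₂⁴ = 8.429×10⁹ − 4.500×10⁵ = 8.428×10⁹ K⁴.
1/ε₁ + 1/ε₂ − 1 = 2.041 + 1.316 − 1 = 2.357.
q = 5.67×10⁻⁸ × 8.428×10⁹ / 2.357.

q ≈ 203 W/m²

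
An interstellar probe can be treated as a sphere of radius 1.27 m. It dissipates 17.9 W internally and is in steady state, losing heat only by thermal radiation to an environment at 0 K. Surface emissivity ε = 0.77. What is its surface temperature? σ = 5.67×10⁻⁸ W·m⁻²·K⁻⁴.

Steady state: internal power = radiated power, P = εσA T⁴.
Radiating area A = 4πr² = 20.27 m².
T⁴ = P/(εσA) = 17.9/(0.77·5.67×10⁻⁸·20.27) = 2.023×10⁷ K⁴.
T = (2.023×10⁷)^(1/4).

T ≈ 67.1 K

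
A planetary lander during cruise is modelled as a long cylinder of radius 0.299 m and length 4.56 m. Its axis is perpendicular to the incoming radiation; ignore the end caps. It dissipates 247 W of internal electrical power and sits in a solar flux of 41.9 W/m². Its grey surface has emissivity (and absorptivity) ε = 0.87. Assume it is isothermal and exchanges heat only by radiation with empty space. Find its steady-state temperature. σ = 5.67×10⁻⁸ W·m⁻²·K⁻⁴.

T ≈ 169 K

At steady state, absorbed solar power + internal power = radiated power.
Absorbed: α·S·A_cross = 0.87·41.9·2.727 = 99.40 W (cross-section 2rL).
Total input = 99.40 + 247 = 346.4 W.
Radiated: εσ·A_surf·T⁴ with A_surf = 2πrL = 8.567 m².
T⁴ = 346.4/(0.87·5.67×10⁻⁸·8.567) = 8.197×10⁸ K⁴.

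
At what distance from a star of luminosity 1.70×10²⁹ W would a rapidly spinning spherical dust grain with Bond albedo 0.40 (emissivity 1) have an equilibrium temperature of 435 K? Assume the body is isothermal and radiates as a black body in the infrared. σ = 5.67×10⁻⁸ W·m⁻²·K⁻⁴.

d ≈ 1.00×10¹² m

For an isothermal black-emitting sphere, (1−a)S·πr² = σ·4πr²·T⁴ ⇒ S = 4σT⁴/(1−a).
S = 4·5.67×10⁻⁸·(435)⁴/0.600 = 13530 W/m².
Flux falls as S = L/(4πd²), so d = √(L/(4πS)) = √(1.70×10²⁹/(4π·13530)).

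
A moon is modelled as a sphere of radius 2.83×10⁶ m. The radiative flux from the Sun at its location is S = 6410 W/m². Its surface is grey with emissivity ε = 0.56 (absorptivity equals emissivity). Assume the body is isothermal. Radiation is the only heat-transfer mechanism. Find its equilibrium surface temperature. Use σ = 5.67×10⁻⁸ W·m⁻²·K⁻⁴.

T ≈ 410 K

At equilibrium, absorbed power = emitted power.
Absorbing cross-section = πr² = 2.516×10¹³ m²; emitting surface = 4πr² = 1.006×10¹⁴ m² (ratio 4).
εS·A_cross = εσ·A_surf·T⁴  ⇒  T⁴ = S/(4σ)   (ε cancels).
T⁴ = 6410/(4·5.67×10⁻⁸) = 2.826×10¹⁰ K⁴.
T = (2.826×10¹⁰)^(1/4).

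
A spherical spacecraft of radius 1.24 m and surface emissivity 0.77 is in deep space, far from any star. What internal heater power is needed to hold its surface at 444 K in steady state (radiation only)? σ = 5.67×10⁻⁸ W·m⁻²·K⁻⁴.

P = εσ·4πr²·T⁴.
4πr² = 19.32 m²; T⁴ = 3.886×10¹⁰ K⁴.
P = 0.77·5.67×10⁻⁸·19.32·3.886×10¹⁰.

P ≈ 32800 W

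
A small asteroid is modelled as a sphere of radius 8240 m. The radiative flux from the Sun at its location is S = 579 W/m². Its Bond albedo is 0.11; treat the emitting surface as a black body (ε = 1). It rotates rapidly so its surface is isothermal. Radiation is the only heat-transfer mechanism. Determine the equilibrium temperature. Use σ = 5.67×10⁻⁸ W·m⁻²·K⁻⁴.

At equilibrium, absorbed power = emitted power.
Absorbing cross-section = πr² = 2.133×10⁸ m²; emitting surface = 4πr² = 8.532×10⁸ m² (ratio 4).
(1−a)S·A_cross = εσ·A_surf·T⁴  ⇒  T⁴ = (1−a)S/(4σ).
T⁴ = 0.890·579/(4·5.67×10⁻⁸) = 2.272×10⁹ K⁴.
T = (2.272×10⁹)^(1/4).

T ≈ 218 K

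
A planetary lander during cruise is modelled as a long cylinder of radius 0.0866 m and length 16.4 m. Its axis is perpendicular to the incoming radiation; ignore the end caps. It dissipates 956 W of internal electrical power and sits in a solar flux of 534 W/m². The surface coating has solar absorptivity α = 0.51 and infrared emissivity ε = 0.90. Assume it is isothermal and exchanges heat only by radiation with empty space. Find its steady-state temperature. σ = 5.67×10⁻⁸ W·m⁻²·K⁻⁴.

At steady state, absorbed solar power + internal power = radiated power.
Absorbed: α·S·A_cross = 0.51·534·2.840 = 773.6 W (cross-section 2rL).
Total input = 773.6 + 956 = 1730 W.
Radiated: εσ·A_surf·T⁴ with A_surf = 2πrL = 8.924 m².
T⁴ = 1730/(0.90·5.67×10⁻⁸·8.924) = 3.798×10⁹ K⁴.

T ≈ 248 K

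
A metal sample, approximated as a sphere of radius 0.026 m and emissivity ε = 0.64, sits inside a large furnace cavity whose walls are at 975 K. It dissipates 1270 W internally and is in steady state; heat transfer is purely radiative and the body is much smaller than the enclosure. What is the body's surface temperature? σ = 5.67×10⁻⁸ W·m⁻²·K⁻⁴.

For a small grey body in a large enclosure, net radiated power = εσA(T⁴ − T_w⁴).
Steady state: P = εσA(T⁴ − T_w⁴) with A = 4πr² = 0.008495 m².
T⁴ = P/(εσA) + T_w⁴ = 1270/(0.64·5.67×10⁻⁸·0.008495) + (975)⁴
    = 4.120×10¹² + 9.037×10¹¹ = 5.024×10¹² K⁴.

T ≈ 1500 K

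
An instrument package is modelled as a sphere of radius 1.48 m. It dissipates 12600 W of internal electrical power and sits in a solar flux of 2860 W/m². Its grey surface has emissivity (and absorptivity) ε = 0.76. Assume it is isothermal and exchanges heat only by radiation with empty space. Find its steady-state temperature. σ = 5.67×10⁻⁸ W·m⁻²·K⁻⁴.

T ≈ 390 K

At steady state, absorbed solar power + internal power = radiated power.
Absorbed: α·S·A_cross = 0.76·2860·6.881 = 14960 W (cross-section πr²).
Total input = 14960 + 12600 = 27560 W.
Radiated: εσ·A_surf·T⁴ with A_surf = 4πr² = 27.53 m².
T⁴ = 27560/(0.76·5.67×10⁻⁸·27.53) = 2.323×10¹⁰ K⁴.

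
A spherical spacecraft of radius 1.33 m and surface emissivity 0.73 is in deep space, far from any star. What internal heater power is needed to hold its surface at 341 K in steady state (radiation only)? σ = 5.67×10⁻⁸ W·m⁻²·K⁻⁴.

P = εσ·4πr²·T⁴.
4πr² = 22.23 m²; T⁴ = 1.352×10¹⁰ K⁴.
P = 0.73·5.67×10⁻⁸·22.23·1.352×10¹⁰.

P ≈ 12400 W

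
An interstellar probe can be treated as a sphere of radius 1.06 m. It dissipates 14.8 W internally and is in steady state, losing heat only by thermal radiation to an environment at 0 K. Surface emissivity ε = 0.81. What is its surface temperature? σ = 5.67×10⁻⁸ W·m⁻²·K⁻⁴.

T ≈ 69.1 K

Steady state: internal power = radiated power, P = εσA T⁴.
Radiating area A = 4πr² = 14.12 m².
T⁴ = P/(εσA) = 14.8/(0.81·5.67×10⁻⁸·14.12) = 2.282×10⁷ K⁴.
T = (2.282×10⁷)^(1/4).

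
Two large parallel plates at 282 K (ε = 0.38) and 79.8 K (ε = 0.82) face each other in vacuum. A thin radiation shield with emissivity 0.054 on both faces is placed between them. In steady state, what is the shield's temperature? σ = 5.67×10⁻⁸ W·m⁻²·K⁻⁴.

T_s ≈ 235 K

In steady state the net flux on the hot side equals that on the cold side.
σ(T₁⁴−T_s⁴)/D₁ = σ(T_s⁴−T₂⁴)/D₂, with D₁ = 1/ε₁+1/ε_s−1 = 20.15, D₂ = 1/ε_s+1/ε₂−1 = 18.74.
Solve for T_s⁴: T_s⁴ = (D₂·T₁⁴ + D₁·T₂⁴)/(D₁+D₂) = 3.068×10⁹ K⁴.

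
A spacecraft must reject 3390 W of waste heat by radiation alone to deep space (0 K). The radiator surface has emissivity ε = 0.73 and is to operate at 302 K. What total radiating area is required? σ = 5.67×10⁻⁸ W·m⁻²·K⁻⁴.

P = εσA T⁴ ⇒ A = P/(εσT⁴).
T⁴ = 8.318×10⁹ K⁴.
A = 3390/(0.73 × 5.67×10⁻⁸ × 8.318×10⁹).

A ≈ 9.85 m²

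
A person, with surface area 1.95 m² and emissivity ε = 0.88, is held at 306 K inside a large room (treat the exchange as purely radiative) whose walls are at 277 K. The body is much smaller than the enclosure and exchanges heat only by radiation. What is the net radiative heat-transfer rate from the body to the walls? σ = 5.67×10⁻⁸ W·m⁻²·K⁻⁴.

P_net ≈ 280 W

For a small grey body in a large enclosure: P_net = εσA(T_body⁴ − T_wall⁴).
A = 1.95 m²; T_body⁴ − T_wall⁴ = 8.768×10⁹ − 5.887×10⁹ = 2.880×10⁹ K⁴.
|P_net| = 0.88·5.67×10⁻⁸·1.950·2.880×10⁹.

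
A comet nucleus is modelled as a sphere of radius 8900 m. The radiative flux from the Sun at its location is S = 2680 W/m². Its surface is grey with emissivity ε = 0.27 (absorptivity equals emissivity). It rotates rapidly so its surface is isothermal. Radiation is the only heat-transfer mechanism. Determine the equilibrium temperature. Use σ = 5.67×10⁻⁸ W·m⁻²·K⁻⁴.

At equilibrium, absorbed power = emitted power.
Absorbing cross-section = πr² = 2.488×10⁸ m²; emitting surface = 4πr² = 9.954×10⁸ m² (ratio 4).
εS·A_cross = εσ·A_surf·T⁴  ⇒  T⁴ = S/(4σ)   (ε cancels).
T⁴ = 2680/(4·5.67×10⁻⁸) = 1.182×10¹⁰ K⁴.
T = (1.182×10¹⁰)^(1/4).

T ≈ 330 K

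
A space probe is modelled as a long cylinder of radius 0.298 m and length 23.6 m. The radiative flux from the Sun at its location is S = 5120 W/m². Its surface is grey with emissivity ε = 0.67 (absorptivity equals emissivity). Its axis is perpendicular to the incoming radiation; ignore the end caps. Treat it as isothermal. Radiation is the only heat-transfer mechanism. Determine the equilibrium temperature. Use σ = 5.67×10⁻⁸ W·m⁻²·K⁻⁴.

At equilibrium, absorbed power = emitted power.
Absorbing cross-section = 2rL = 14.07 m²; emitting surface = 2πrL = 44.19 m² (ratio π).
εS·A_cross = εσ·A_surf·T⁴  ⇒  T⁴ = S/(πσ)   (ε cancels).
T⁴ = 5120/(π·5.67×10⁻⁸) = 2.874×10¹⁰ K⁴.
T = (2.874×10¹⁰)^(1/4).

T ≈ 412 K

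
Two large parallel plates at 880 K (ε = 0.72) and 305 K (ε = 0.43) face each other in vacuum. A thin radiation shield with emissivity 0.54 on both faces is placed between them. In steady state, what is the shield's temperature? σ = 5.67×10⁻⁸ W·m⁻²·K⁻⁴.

In steady state the net flux on the hot side equals that on the cold side.
σ(T₁⁴−T_s⁴)/D₁ = σ(T_s⁴−T₂⁴)/D₂, with D₁ = 1/ε₁+1/ε_s−1 = 2.241, D₂ = 1/ε_s+1/ε₂−1 = 3.177.
Solve for T_s⁴: T_s⁴ = (D₂·T₁⁴ + D₁·T₂⁴)/(D₁+D₂) = 3.553×10¹¹ K⁴.

T_s ≈ 772 K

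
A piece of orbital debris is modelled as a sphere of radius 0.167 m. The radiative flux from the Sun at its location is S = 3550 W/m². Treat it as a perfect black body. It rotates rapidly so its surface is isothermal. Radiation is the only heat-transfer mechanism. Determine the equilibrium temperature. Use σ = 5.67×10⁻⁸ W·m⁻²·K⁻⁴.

T ≈ 354 K

At equilibrium, absorbed power = emitted power.
Absorbing cross-section = πr² = 0.08762 m²; emitting surface = 4πr² = 0.3505 m² (ratio 4).
S·A_cross = εσ·A_surf·T⁴  ⇒  T⁴ = S/(4σ).
T⁴ = 1.00·3550/(4·5.67×10⁻⁸) = 1.565×10¹⁰ K⁴.
T = (1.565×10¹⁰)^(1/4).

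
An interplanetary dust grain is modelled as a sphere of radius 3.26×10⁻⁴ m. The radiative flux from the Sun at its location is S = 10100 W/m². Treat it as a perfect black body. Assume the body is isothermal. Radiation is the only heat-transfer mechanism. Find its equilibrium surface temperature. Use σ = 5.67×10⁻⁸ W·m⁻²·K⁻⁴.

At equilibrium, absorbed power = emitted power.
Absorbing cross-section = πr² = 3.339×10⁻⁷ m²; emitting surface = 4πr² = 1.336×10⁻⁶ m² (ratio 4).
S·A_cross = εσ·A_surf·T⁴  ⇒  T⁴ = S/(4σ).
T⁴ = 1.00·10100/(4·5.67×10⁻⁸) = 4.453×10¹⁰ K⁴.
T = (4.453×10¹⁰)^(1/4).

T ≈ 459 K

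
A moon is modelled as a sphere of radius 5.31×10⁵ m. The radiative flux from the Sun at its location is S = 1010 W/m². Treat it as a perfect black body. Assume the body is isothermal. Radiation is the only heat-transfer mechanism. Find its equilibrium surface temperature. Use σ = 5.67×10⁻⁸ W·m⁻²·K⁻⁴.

At equilibrium, absorbed power = emitted power.
Absorbing cross-section = πr² = 8.858×10¹¹ m²; emitting surface = 4πr² = 3.543×10¹² m² (ratio 4).
S·A_cross = εσ·A_surf·T⁴  ⇒  T⁴ = S/(4σ).
T⁴ = 1.00·1010/(4·5.67×10⁻⁸) = 4.453×10⁹ K⁴.
T = (4.453×10⁹)^(1/4).

T ≈ 258 K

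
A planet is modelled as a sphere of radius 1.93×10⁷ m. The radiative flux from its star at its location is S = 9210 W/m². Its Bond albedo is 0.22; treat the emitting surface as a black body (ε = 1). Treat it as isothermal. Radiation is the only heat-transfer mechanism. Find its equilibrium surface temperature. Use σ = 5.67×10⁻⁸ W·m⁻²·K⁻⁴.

At equilibrium, absorbed power = emitted power.
Absorbing cross-section = πr² = 1.170×10¹⁵ m²; emitting surface = 4πr² = 4.681×10¹⁵ m² (ratio 4).
(1−a)S·A_cross = εσ·A_surf·T⁴  ⇒  T⁴ = (1−a)S/(4σ).
T⁴ = 0.780·9210/(4·5.67×10⁻⁸) = 3.167×10¹⁰ K⁴.
T = (3.167×10¹⁰)^(1/4).

T ≈ 422 K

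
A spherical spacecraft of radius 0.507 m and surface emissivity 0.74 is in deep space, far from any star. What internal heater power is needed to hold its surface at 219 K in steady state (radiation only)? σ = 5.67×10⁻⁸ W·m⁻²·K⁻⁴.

P ≈ 312 W

P = εσ·4πr²·T⁴.
4πr² = 3.230 m²; T⁴ = 2.300×10⁹ K⁴.
P = 0.74·5.67×10⁻⁸·3.230·2.300×10⁹.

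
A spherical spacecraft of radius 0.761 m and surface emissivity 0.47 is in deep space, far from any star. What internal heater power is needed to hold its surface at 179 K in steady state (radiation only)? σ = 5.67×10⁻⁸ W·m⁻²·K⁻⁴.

P ≈ 199 W

P = εσ·4πr²·T⁴.
4πr² = 7.277 m²; T⁴ = 1.027×10⁹ K⁴.
P = 0.47·5.67×10⁻⁸·7.277·1.027×10⁹.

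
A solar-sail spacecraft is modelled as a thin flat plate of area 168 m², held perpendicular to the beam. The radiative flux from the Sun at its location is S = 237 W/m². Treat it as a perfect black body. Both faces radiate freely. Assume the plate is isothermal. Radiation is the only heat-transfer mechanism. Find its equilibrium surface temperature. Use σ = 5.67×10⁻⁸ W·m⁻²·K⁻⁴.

T ≈ 214 K

At equilibrium, absorbed power = emitted power.
Absorbing cross-section = A = 168.0 m²; emitting surface = 2A = 336.0 m² (ratio 2).
S·A_cross = εσ·A_surf·T⁴  ⇒  T⁴ = S/(2σ).
T⁴ = 1.00·237/(2·5.67×10⁻⁸) = 2.090×10⁹ K⁴.
T = (2.090×10⁹)^(1/4).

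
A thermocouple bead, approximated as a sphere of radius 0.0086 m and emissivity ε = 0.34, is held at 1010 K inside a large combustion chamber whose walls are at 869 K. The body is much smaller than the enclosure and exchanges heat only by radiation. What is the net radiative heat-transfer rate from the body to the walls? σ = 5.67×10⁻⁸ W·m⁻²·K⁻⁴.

For a small grey body in a large enclosure: P_net = εσA(T_body⁴ − T_wall⁴).
A = 4πr² = 9.294×10⁻⁴ m²; T_body⁴ − T_wall⁴ = 1.041×10¹² − 5.703×10¹¹ = 4.703×10¹¹ K⁴.
|P_net| = 0.34·5.67×10⁻⁸·9.294×10⁻⁴·4.703×10¹¹.

P_net ≈ 8.43 W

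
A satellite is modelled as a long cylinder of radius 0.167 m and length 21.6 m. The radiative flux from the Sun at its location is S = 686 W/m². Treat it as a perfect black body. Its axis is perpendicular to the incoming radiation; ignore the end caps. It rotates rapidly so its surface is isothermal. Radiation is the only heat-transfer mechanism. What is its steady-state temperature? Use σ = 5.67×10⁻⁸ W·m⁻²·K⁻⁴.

At equilibrium, absorbed power = emitted power.
Absorbing cross-section = 2rL = 7.214 m²; emitting surface = 2πrL = 22.66 m² (ratio π).
S·A_cross = εσ·A_surf·T⁴  ⇒  T⁴ = S/(πσ).
T⁴ = 1.00·686/(π·5.67×10⁻⁸) = 3.851×10⁹ K⁴.
T = (3.851×10⁹)^(1/4).

T ≈ 249 K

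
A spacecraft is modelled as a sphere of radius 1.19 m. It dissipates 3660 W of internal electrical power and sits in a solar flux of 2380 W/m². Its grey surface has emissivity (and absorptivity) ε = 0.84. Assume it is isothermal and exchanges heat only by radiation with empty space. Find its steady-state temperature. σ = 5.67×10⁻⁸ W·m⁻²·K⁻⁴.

T ≈ 349 K

At steady state, absorbed solar power + internal power = radiated power.
Absorbed: α·S·A_cross = 0.84·2380·4.449 = 8894 W (cross-section πr²).
Total input = 8894 + 3660 = 12550 W.
Radiated: εσ·A_surf·T⁴ with A_surf = 4πr² = 17.80 m².
T⁴ = 12550/(0.84·5.67×10⁻⁸·17.80) = 1.481×10¹⁰ K⁴.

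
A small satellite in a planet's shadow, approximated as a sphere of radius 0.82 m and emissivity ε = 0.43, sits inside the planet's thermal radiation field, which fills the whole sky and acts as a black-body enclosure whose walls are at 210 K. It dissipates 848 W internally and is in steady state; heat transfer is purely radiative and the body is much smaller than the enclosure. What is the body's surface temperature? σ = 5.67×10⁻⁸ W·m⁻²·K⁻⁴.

T ≈ 279 K

For a small grey body in a large enclosure, net radiated power = εσA(T⁴ − T_w⁴).
Steady state: P = εσA(T⁴ − T_w⁴) with A = 4πr² = 8.450 m².
T⁴ = P/(εσA) + T_w⁴ = 848/(0.43·5.67×10⁻⁸·8.450) + (210)⁴
    = 4.116×10⁹ + 1.945×10⁹ = 6.061×10⁹ K⁴.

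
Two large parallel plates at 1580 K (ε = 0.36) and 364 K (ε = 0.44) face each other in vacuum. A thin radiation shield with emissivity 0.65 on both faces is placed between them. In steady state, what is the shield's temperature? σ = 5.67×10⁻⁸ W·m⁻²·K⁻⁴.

In steady state the net flux on the hot side equals that on the cold side.
σ(T₁⁴−T_s⁴)/D₁ = σ(T_s⁴−T₂⁴)/D₂, with D₁ = 1/ε₁+1/ε_s−1 = 3.316, D₂ = 1/ε_s+1/ε₂−1 = 2.811.
Solve for T_s⁴: T_s⁴ = (D₂·T₁⁴ + D₁·T₂⁴)/(D₁+D₂) = 2.869×10¹² K⁴.

T_s ≈ 1300 K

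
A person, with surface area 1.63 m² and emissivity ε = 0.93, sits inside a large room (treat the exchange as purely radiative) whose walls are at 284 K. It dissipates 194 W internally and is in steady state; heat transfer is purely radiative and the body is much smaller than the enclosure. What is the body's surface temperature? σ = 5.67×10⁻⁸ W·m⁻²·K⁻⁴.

For a small grey body in a large enclosure, net radiated power = εσA(T⁴ − T_w⁴).
Steady state: P = εσA(T⁴ − T_w⁴) with A = 1.63 m².
T⁴ = P/(εσA) + T_w⁴ = 194/(0.93·5.67×10⁻⁸·1.630) + (284)⁴
    = 2.257×10⁹ + 6.505×10⁹ = 8.762×10⁹ K⁴.

T ≈ 306 K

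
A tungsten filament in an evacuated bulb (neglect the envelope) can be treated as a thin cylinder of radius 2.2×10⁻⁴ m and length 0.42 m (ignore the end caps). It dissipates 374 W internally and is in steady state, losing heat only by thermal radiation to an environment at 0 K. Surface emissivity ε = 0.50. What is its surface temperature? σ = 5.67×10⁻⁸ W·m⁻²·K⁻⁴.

Steady state: internal power = radiated power, P = εσA T⁴.
Radiating area A = 2πrL = 5.806×10⁻⁴ m².
T⁴ = P/(εσA) = 374/(0.50·5.67×10⁻⁸·5.806×10⁻⁴) = 2.272×10¹³ K⁴.
T = (2.272×10¹³)^(1/4).

T ≈ 2180 K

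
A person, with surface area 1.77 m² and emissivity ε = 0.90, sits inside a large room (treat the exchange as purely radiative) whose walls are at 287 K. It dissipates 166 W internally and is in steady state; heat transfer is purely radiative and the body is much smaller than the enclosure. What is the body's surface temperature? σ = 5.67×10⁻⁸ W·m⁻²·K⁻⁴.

For a small grey body in a large enclosure, net radiated power = εσA(T⁴ − T_w⁴).
Steady state: P = εσA(T⁴ − T_w⁴) with A = 1.77 m².
T⁴ = P/(εσA) + T_w⁴ = 166/(0.90·5.67×10⁻⁸·1.770) + (287)⁴
    = 1.838×10⁹ + 6.785×10⁹ = 8.622×10⁹ K⁴.

T ≈ 305 K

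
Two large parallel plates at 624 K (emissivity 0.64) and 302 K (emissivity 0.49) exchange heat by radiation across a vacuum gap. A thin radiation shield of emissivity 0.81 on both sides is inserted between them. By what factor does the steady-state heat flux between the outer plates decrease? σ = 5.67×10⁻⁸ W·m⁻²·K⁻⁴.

factor ≈ 1.56

Without shield: q₀ = σΔ(T⁴)/(1/ε₁+1/ε₂−1) with denominator 2.603.
With shield the two gaps are in series; the resistances add: (1/ε₁+1/ε_s−1)+(1/ε_s+1/ε₂−1) = 1.797+2.275 = 4.072.
Heat-flux ratio q₀/q = 4.072/2.603.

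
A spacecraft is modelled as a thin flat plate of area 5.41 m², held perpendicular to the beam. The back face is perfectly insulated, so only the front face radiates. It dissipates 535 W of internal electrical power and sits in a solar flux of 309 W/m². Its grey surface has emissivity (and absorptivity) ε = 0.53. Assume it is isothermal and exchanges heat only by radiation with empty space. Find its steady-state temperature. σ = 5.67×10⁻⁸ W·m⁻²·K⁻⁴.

T ≈ 306 K

At steady state, absorbed solar power + internal power = radiated power.
Absorbed: α·S·A_cross = 0.53·309·5.410 = 886.0 W (cross-section A).
Total input = 886.0 + 535 = 1421 W.
Radiated: εσ·A_surf·T⁴ with A_surf = A = 5.410 m².
T⁴ = 1421/(0.53·5.67×10⁻⁸·5.410) = 8.741×10⁹ K⁴.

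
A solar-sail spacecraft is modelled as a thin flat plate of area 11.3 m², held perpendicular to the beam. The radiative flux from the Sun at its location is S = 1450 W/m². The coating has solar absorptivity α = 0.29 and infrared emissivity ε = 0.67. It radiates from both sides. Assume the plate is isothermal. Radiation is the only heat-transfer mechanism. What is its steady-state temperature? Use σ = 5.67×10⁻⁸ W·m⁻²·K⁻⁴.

At equilibrium, absorbed power = emitted power.
Absorbing cross-section = A = 11.30 m²; emitting surface = 2A = 22.60 m² (ratio 2).
αS·A_cross = εσ·A_surf·T⁴  ⇒  T⁴ = αS/(ε·2σ).
T⁴ = 0.290·1450/(0.67·2·5.67×10⁻⁸) = 5.534×10⁹ K⁴.
T = (5.534×10⁹)^(1/4).

T ≈ 273 K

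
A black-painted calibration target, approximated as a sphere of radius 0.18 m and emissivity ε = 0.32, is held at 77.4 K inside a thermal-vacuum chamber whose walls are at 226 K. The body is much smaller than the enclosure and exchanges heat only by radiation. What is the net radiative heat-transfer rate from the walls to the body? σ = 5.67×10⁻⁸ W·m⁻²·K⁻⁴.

For a small grey body in a large enclosure: P_net = εσA(T_body⁴ − T_wall⁴).
A = 4πr² = 0.4072 m²; T_body⁴ − T_wall⁴ = 3.589×10⁷ − 2.609×10⁹ = -2.573×10⁹ K⁴.
|P_net| = 0.32·5.67×10⁻⁸·0.4072·2.573×10⁹.

P_net ≈ 19.0 W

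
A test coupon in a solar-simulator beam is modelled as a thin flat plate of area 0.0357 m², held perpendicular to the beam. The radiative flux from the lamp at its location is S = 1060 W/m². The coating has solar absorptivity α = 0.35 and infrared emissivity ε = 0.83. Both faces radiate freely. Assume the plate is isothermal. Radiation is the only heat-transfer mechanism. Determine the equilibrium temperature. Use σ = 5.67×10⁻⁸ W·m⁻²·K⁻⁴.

At equilibrium, absorbed power = emitted power.
Absorbing cross-section = A = 0.03570 m²; emitting surface = 2A = 0.07140 m² (ratio 2).
αS·A_cross = εσ·A_surf·T⁴  ⇒  T⁴ = αS/(ε·2σ).
T⁴ = 0.350·1060/(0.83·2·5.67×10⁻⁸) = 3.942×10⁹ K⁴.
T = (3.942×10⁹)^(1/4).

T ≈ 251 K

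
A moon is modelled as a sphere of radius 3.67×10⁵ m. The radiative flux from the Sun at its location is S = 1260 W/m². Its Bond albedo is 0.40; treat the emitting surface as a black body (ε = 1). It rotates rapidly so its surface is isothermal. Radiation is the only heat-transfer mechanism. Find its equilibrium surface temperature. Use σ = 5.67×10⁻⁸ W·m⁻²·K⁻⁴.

At equilibrium, absorbed power = emitted power.
Absorbing cross-section = πr² = 4.231×10¹¹ m²; emitting surface = 4πr² = 1.693×10¹² m² (ratio 4).
(1−a)S·A_cross = εσ·A_surf·T⁴  ⇒  T⁴ = (1−a)S/(4σ).
T⁴ = 0.600·1260/(4·5.67×10⁻⁸) = 3.333×10⁹ K⁴.
T = (3.333×10⁹)^(1/4).

T ≈ 240 K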